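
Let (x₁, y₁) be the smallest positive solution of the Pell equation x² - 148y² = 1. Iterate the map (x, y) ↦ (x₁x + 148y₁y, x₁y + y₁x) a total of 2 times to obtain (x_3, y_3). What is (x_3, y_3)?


Step 1: Find the fundamental solution (x₁, y₁) of x² - 148y² = 1.
  Expand √148 as a continued fraction. a₀ = ⌊√148⌋ = 12; iterate m_{k+1} = d_k·a_k − m_k, d_{k+1} = (148 − m_{k+1}²)/d_k, a_{k+1} = ⌊(a₀ + m_{k+1})/d_{k+1}⌋ (starting m₀ = 0, d₀ = 1), with convergents p_k = a_k·p_{k-1} + p_{k-2}, q_k = a_k·q_{k-1} + q_{k-2} (p₋₁ = 1, q₋₁ = 0):
  k = 0: a₀ = 12; p₀/q₀ = 12/1; p₀² − 148·q₀² = 144 − 148 = -4.
  k = 1: m = 12, d = 4, a = ⌊(12 + 12)/4⌋ = 6; p/q = (6·12 + 1)/(6·1 + 0) = 73/6; p² − 148·q² = 5329 − 5328 = 1.
  The first convergent with p² − 148·q² = 1 gives the fundamental solution (x₁, y₁) = (73, 6).
Step 2: Apply the recurrence (x_{n+1}, y_{n+1}) = (x₁x_n + 148y₁y_n, x₁y_n + y₁x_n) repeatedly.
  From (x_1, y_1) = (73, 6): x_2 = 73·73 + 148·6·6 = 10657; y_2 = 73·6 + 6·73 = 876.
  From (x_2, y_2) = (10657, 876): x_3 = 73·10657 + 148·6·876 = 1555849; y_3 = 73·876 + 6·10657 = 127890.
Step 3: Verify x_3² - 148·y_3² = 2420666110801 - 2420666110800 = 1 (should be 1). ✓

(x_1, y_1) = (73, 6); (x_3, y_3) = (1555849, 127890).


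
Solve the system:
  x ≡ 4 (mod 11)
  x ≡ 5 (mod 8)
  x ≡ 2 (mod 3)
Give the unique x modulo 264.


Moduli 11, 8, 3 are pairwise coprime; by CRT there is a unique solution modulo M = 11 · 8 · 3 = 264.
Solve pairwise, accumulating the modulus:
  Start with x ≡ 4 (mod 11).
  Combine with x ≡ 5 (mod 8): since gcd(11, 8) = 1, we get a unique residue mod 88.
    Write x = 4 + 11·t and substitute into x ≡ 5 (mod 8): 11·t ≡ 5 − 4 = 1 (mod 8).
    Reduce coefficients mod 8: 3·t ≡ 1 (mod 8).
    The inverse of 3 mod 8 is 3 (since 3·3 = 9 = 1·8 + 1), so t ≡ 3·1 = 3 ≡ 3 (mod 8).
    Then x = 4 + 11·3 = 37, valid modulo lcm(11, 8) = 88: x ≡ 37 (mod 88).
  Combine with x ≡ 2 (mod 3): since gcd(88, 3) = 1, we get a unique residue mod 264.
    Write x = 37 + 88·t and substitute into x ≡ 2 (mod 3): 88·t ≡ 2 − 37 = -35 (mod 3).
    Reduce coefficients mod 3: 1·t ≡ 1 (mod 3).
    So t ≡ 1 (mod 3).
    Then x = 37 + 88·1 = 125, valid modulo lcm(88, 3) = 264: x ≡ 125 (mod 264).
Verify: 125 mod 11 = 4 ✓, 125 mod 8 = 5 ✓, 125 mod 3 = 2 ✓.

x ≡ 125 (mod 264).


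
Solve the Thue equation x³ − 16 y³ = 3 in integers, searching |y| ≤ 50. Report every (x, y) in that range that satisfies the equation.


The equation is x³ - 16y³ = 3. For fixed y, x³ = 16·y³ + 3, so a solution requires the RHS to be a perfect cube.
Strategy: iterate y from -50 to 50, compute RHS = 16·y³ + 3, and check whether it is a (positive or negative) perfect cube.
Check small values of y:
  y = 0: RHS = 3 is not a perfect cube.
  y = 1: RHS = 19 is not a perfect cube.
  y = -1: RHS = -13 is not a perfect cube.
  y = 2: RHS = 131 is not a perfect cube.
  y = -2: RHS = -125 = (-5)³ ⇒ x = -5 works.
  y = 3: RHS = 435 is not a perfect cube.
  y = -3: RHS = -429 is not a perfect cube.
Continuing the search up to |y| = 50 finds no further solutions beyond those listed.
Collected solutions: (-5, -2).

Solutions (with |y| ≤ 50): (-5, -2).


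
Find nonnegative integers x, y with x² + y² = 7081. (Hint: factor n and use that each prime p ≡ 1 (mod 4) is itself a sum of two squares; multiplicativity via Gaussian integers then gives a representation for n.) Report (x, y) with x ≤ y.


Step 1: Factor n = 7081 = 73 · 97.
Step 2: Check the mod-4 condition on each prime factor: 73 ≡ 1 (mod 4), exponent 1; 97 ≡ 1 (mod 4), exponent 1.
All primes ≡ 3 (mod 4) appear to even exponent (or don't appear), so by the two-squares theorem n IS expressible as a sum of two squares.
Step 3: Build a representation. Here n = 73 · 97 is a product of primes ≡ 1 (mod 4). Each prime p ≡ 1 (mod 4) is itself a sum of two squares; find a² by testing p − a² for a perfect square:
  73: 73 − 1² = 72, 73 − 2² = 69, 73 − 3² = 64 = 8² ⇒ 73 = 3² + 8².
  97: 97 − 1² = 96, 97 − 2² = 93, 97 − 3² = 88, 97 − 4² = 81 = 9² ⇒ 97 = 4² + 9².
  Combine using the Brahmagupta–Fibonacci identity (a² + b²)(c² + d²) = (ac − bd)² + (ad + bc)² = (ac + bd)² + (ad − bc)²:
  73 · 97 = 7081: from (3² + 8²)(4² + 9²), take (3·4 − 8·9, 3·9 + 8·4) = (12 − 72, 27 + 32) = (-60, 59); dropping signs (only squares matter) gives (60, 59); check 60² + 59² = 3600 + 3481 = 7081 ✓.
Step 4: Order so x ≤ y and verify: 59² + 60² = 3481 + 3600 = 7081 = n. ✓

n = 7081 = 59² + 60² (one valid representation with x ≤ y).


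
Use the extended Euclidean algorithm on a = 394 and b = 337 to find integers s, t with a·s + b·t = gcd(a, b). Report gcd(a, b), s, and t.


Euclidean algorithm on (394, 337) — divide until remainder is 0:
  394 = 1 · 337 + 57
  337 = 5 · 57 + 52
  57 = 1 · 52 + 5
  52 = 10 · 5 + 2
  5 = 2 · 2 + 1
  2 = 2 · 1 + 0
gcd(394, 337) = 1.
Track Bezout coefficients alongside the remainders: start with r₀ = 394 = a·1 + b·0 (s = 1, t = 0) and r₁ = 337 = a·0 + b·1 (s = 0, t = 1); each new remainder r_{k+1} = r_{k-1} − q_k·r_k inherits s_{k+1} = s_{k-1} − q_k·s_k, t_{k+1} = t_{k-1} − q_k·t_k, so r_k = a·s_k + b·t_k at every step:
  q = 1: r = 57, s = 1 − 1·0 = 1, t = 0 − 1·1 = -1  (check: 394·1 + 337·(-1) = 57)
  q = 5: r = 52, s = 0 − 5·1 = -5, t = 1 − 5·(-1) = 6  (check: 394·(-5) + 337·6 = 52)
  q = 1: r = 5, s = 1 − 1·(-5) = 6, t = -1 − 1·6 = -7  (check: 394·6 + 337·(-7) = 5)
  q = 10: r = 2, s = -5 − 10·6 = -65, t = 6 − 10·(-7) = 76  (check: 394·(-65) + 337·76 = 2)
  q = 2: r = 1, s = 6 − 2·(-65) = 136, t = -7 − 2·76 = -159  (check: 394·136 + 337·(-159) = 1)
The row with r = 1 (the gcd) gives the Bezout coefficients s = 136, t = -159.
Result: 394 · (136) + 337 · (-159) = 1.

gcd(394, 337) = 1; s = 136, t = -159 (check: 394·136 + 337·(-159) = 1).


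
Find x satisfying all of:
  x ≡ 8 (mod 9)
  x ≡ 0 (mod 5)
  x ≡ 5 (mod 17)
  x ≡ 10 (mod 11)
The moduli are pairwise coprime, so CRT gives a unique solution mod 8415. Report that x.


Product of moduli M = 9 · 5 · 17 · 11 = 8415.
Merge one congruence at a time:
  Start: x ≡ 8 (mod 9).
  Combine with x ≡ 0 (mod 5); new modulus lcm = 45.
    Write x = 8 + 9·t and substitute into x ≡ 0 (mod 5): 9·t ≡ 0 − 8 = -8 (mod 5).
    Reduce coefficients mod 5: 4·t ≡ 2 (mod 5).
    The inverse of 4 mod 5 is 4 (since 4·4 = 16 = 3·5 + 1), so t ≡ 4·2 = 8 ≡ 3 (mod 5).
    Then x = 8 + 9·3 = 35, valid modulo lcm(9, 5) = 45: x ≡ 35 (mod 45).
  Combine with x ≡ 5 (mod 17); new modulus lcm = 765.
    Write x = 35 + 45·t and substitute into x ≡ 5 (mod 17): 45·t ≡ 5 − 35 = -30 (mod 17).
    Reduce coefficients mod 17: 11·t ≡ 4 (mod 17).
    The inverse of 11 mod 17 is 14 (since 11·14 = 154 = 9·17 + 1), so t ≡ 14·4 = 56 ≡ 5 (mod 17).
    Then x = 35 + 45·5 = 260, valid modulo lcm(45, 17) = 765: x ≡ 260 (mod 765).
  Combine with x ≡ 10 (mod 11); new modulus lcm = 8415.
    Write x = 260 + 765·t and substitute into x ≡ 10 (mod 11): 765·t ≡ 10 − 260 = -250 (mod 11).
    Reduce coefficients mod 11: 6·t ≡ 3 (mod 11).
    The inverse of 6 mod 11 is 2 (since 6·2 = 12 = 1·11 + 1), so t ≡ 2·3 = 6 ≡ 6 (mod 11).
    Then x = 260 + 765·6 = 4850, valid modulo lcm(765, 11) = 8415: x ≡ 4850 (mod 8415).
Verify against each original: 4850 mod 9 = 8, 4850 mod 5 = 0, 4850 mod 17 = 5, 4850 mod 11 = 10.

x ≡ 4850 (mod 8415).


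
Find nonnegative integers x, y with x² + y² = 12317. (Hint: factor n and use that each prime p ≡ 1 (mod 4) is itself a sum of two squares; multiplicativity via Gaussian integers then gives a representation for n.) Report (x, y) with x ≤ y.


Step 1: Factor n = 12317 = 109 · 113.
Step 2: Check the mod-4 condition on each prime factor: 109 ≡ 1 (mod 4), exponent 1; 113 ≡ 1 (mod 4), exponent 1.
All primes ≡ 3 (mod 4) appear to even exponent (or don't appear), so by the two-squares theorem n IS expressible as a sum of two squares.
Step 3: Build a representation. Here n = 109 · 113 is a product of primes ≡ 1 (mod 4). Each prime p ≡ 1 (mod 4) is itself a sum of two squares; find a² by testing p − a² for a perfect square:
  109: 109 − 1² = 108, 109 − 2² = 105, 109 − 3² = 100 = 10² ⇒ 109 = 3² + 10².
  113: 113 − 1² = 112, 113 − 2² = 109, 113 − 3² = 104, 113 − 4² = 97, 113 − 5² = 88, 113 − 6² = 77, 113 − 7² = 64 = 8² ⇒ 113 = 7² + 8².
  Combine using the Brahmagupta–Fibonacci identity (a² + b²)(c² + d²) = (ac − bd)² + (ad + bc)² = (ac + bd)² + (ad − bc)²:
  109 · 113 = 12317: from (3² + 10²)(7² + 8²), take (3·7 − 10·8, 3·8 + 10·7) = (21 − 80, 24 + 70) = (-59, 94); dropping signs (only squares matter) gives (59, 94); check 59² + 94² = 3481 + 8836 = 12317 ✓.
Step 4: Order so x ≤ y and verify: 59² + 94² = 3481 + 8836 = 12317 = n. ✓

n = 12317 = 59² + 94² (one valid representation with x ≤ y).


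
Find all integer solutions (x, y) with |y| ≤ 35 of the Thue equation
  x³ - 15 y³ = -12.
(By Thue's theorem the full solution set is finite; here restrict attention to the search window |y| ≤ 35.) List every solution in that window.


The equation is x³ - 15y³ = -12. For fixed y, x³ = 15·y³ − 12, so a solution requires the RHS to be a perfect cube.
Strategy: iterate y from -35 to 35, compute RHS = 15·y³ − 12, and check whether it is a (positive or negative) perfect cube.
Check small values of y:
  y = 0: RHS = -12 is not a perfect cube.
  y = 1: RHS = 3 is not a perfect cube.
  y = -1: RHS = -27 = (-3)³ ⇒ x = -3 works.
  y = 2: RHS = 108 is not a perfect cube.
  y = -2: RHS = -132 is not a perfect cube.
  y = 3: RHS = 393 is not a perfect cube.
  y = -3: RHS = -417 is not a perfect cube.
Continuing the search up to |y| = 35 finds no further solutions beyond those listed.
Collected solutions: (-3, -1).

Solutions (with |y| ≤ 35): (-3, -1).


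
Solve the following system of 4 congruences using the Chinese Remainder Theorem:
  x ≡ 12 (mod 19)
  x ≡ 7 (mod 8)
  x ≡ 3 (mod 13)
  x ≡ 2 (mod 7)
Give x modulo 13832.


Product of moduli M = 19 · 8 · 13 · 7 = 13832.
Merge one congruence at a time:
  Start: x ≡ 12 (mod 19).
  Combine with x ≡ 7 (mod 8); new modulus lcm = 152.
    Write x = 12 + 19·t and substitute into x ≡ 7 (mod 8): 19·t ≡ 7 − 12 = -5 (mod 8).
    Reduce coefficients mod 8: 3·t ≡ 3 (mod 8).
    The inverse of 3 mod 8 is 3 (since 3·3 = 9 = 1·8 + 1), so t ≡ 3·3 = 9 ≡ 1 (mod 8).
    Then x = 12 + 19·1 = 31, valid modulo lcm(19, 8) = 152: x ≡ 31 (mod 152).
  Combine with x ≡ 3 (mod 13); new modulus lcm = 1976.
    Write x = 31 + 152·t and substitute into x ≡ 3 (mod 13): 152·t ≡ 3 − 31 = -28 (mod 13).
    Reduce coefficients mod 13: 9·t ≡ 11 (mod 13).
    The inverse of 9 mod 13 is 3 (since 9·3 = 27 = 2·13 + 1), so t ≡ 3·11 = 33 ≡ 7 (mod 13).
    Then x = 31 + 152·7 = 1095, valid modulo lcm(152, 13) = 1976: x ≡ 1095 (mod 1976).
  Combine with x ≡ 2 (mod 7); new modulus lcm = 13832.
    Write x = 1095 + 1976·t and substitute into x ≡ 2 (mod 7): 1976·t ≡ 2 − 1095 = -1093 (mod 7).
    Reduce coefficients mod 7: 2·t ≡ 6 (mod 7).
    The inverse of 2 mod 7 is 4 (since 2·4 = 8 = 1·7 + 1), so t ≡ 4·6 = 24 ≡ 3 (mod 7).
    Then x = 1095 + 1976·3 = 7023, valid modulo lcm(1976, 7) = 13832: x ≡ 7023 (mod 13832).
Verify against each original: 7023 mod 19 = 12, 7023 mod 8 = 7, 7023 mod 13 = 3, 7023 mod 7 = 2.

x ≡ 7023 (mod 13832).


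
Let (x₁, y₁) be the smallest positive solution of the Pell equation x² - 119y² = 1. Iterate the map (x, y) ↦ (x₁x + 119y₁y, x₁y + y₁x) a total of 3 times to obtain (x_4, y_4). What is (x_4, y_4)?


Step 1: Find the fundamental solution (x₁, y₁) of x² - 119y² = 1.
  Expand √119 as a continued fraction. a₀ = ⌊√119⌋ = 10; iterate m_{k+1} = d_k·a_k − m_k, d_{k+1} = (119 − m_{k+1}²)/d_k, a_{k+1} = ⌊(a₀ + m_{k+1})/d_{k+1}⌋ (starting m₀ = 0, d₀ = 1), with convergents p_k = a_k·p_{k-1} + p_{k-2}, q_k = a_k·q_{k-1} + q_{k-2} (p₋₁ = 1, q₋₁ = 0):
  k = 0: a₀ = 10; p₀/q₀ = 10/1; p₀² − 119·q₀² = 100 − 119 = -19.
  k = 1: m = 10, d = 19, a = ⌊(10 + 10)/19⌋ = 1; p/q = (1·10 + 1)/(1·1 + 0) = 11/1; p² − 119·q² = 121 − 119 = 2.
  k = 2: m = 9, d = 2, a = ⌊(10 + 9)/2⌋ = 9; p/q = (9·11 + 10)/(9·1 + 1) = 109/10; p² − 119·q² = 11881 − 11900 = -19.
  k = 3: m = 9, d = 19, a = ⌊(10 + 9)/19⌋ = 1; p/q = (1·109 + 11)/(1·10 + 1) = 120/11; p² − 119·q² = 14400 − 14399 = 1.
  The first convergent with p² − 119·q² = 1 gives the fundamental solution (x₁, y₁) = (120, 11).
Step 2: Apply the recurrence (x_{n+1}, y_{n+1}) = (x₁x_n + 119y₁y_n, x₁y_n + y₁x_n) repeatedly.
  From (x_1, y_1) = (120, 11): x_2 = 120·120 + 119·11·11 = 28799; y_2 = 120·11 + 11·120 = 2640.
  From (x_2, y_2) = (28799, 2640): x_3 = 120·28799 + 119·11·2640 = 6911640; y_3 = 120·2640 + 11·28799 = 633589.
  From (x_3, y_3) = (6911640, 633589): x_4 = 120·6911640 + 119·11·633589 = 1658764801; y_4 = 120·633589 + 11·6911640 = 152058720.
Step 3: Verify x_4² - 119·y_4² = 2751500665036569601 - 2751500665036569600 = 1 (should be 1). ✓

(x_1, y_1) = (120, 11); (x_4, y_4) = (1658764801, 152058720).


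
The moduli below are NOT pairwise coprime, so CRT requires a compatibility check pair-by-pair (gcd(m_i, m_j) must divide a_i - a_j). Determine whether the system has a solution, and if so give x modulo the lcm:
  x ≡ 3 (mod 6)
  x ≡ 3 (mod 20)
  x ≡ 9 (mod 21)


Moduli 6, 20, 21 are not pairwise coprime, so CRT works modulo lcm(m_i) when all pairwise compatibility conditions hold.
Pairwise compatibility: gcd(m_i, m_j) must divide a_i - a_j for every pair.
Merge one congruence at a time:
  Start: x ≡ 3 (mod 6).
  Combine with x ≡ 3 (mod 20): gcd(6, 20) = 2; 3 - 3 = 0, which IS divisible by 2, so compatible.
    Write x = 3 + 6·t and substitute into x ≡ 3 (mod 20): 6·t ≡ 3 − 3 = 0 (mod 20).
    Divide the congruence (and modulus) by g = 2: 3·t ≡ 0 (mod 10).
    The inverse of 3 mod 10 is 7 (since 3·7 = 21 = 2·10 + 1), so t ≡ 7·0 = 0 ≡ 0 (mod 10).
    Then x = 3 + 6·0 = 3, valid modulo lcm(6, 20) = 60: x ≡ 3 (mod 60).
  Combine with x ≡ 9 (mod 21): gcd(60, 21) = 3; 9 - 3 = 6, which IS divisible by 3, so compatible.
    Write x = 3 + 60·t and substitute into x ≡ 9 (mod 21): 60·t ≡ 9 − 3 = 6 (mod 21).
    Divide the congruence (and modulus) by g = 3: 20·t ≡ 2 (mod 7).
    Reduce coefficients mod 7: 6·t ≡ 2 (mod 7).
    The inverse of 6 mod 7 is 6 (since 6·6 = 36 = 5·7 + 1), so t ≡ 6·2 = 12 ≡ 5 (mod 7).
    Then x = 3 + 60·5 = 303, valid modulo lcm(60, 21) = 420: x ≡ 303 (mod 420).
Verify: 303 mod 6 = 3, 303 mod 20 = 3, 303 mod 21 = 9.

x ≡ 303 (mod 420).


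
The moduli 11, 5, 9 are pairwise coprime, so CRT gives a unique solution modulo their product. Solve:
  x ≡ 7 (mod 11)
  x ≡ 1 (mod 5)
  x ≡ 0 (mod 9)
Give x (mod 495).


Moduli 11, 5, 9 are pairwise coprime; by CRT there is a unique solution modulo M = 11 · 5 · 9 = 495.
Solve pairwise, accumulating the modulus:
  Start with x ≡ 7 (mod 11).
  Combine with x ≡ 1 (mod 5): since gcd(11, 5) = 1, we get a unique residue mod 55.
    Write x = 7 + 11·t and substitute into x ≡ 1 (mod 5): 11·t ≡ 1 − 7 = -6 (mod 5).
    Reduce coefficients mod 5: 1·t ≡ 4 (mod 5).
    So t ≡ 4 (mod 5).
    Then x = 7 + 11·4 = 51, valid modulo lcm(11, 5) = 55: x ≡ 51 (mod 55).
  Combine with x ≡ 0 (mod 9): since gcd(55, 9) = 1, we get a unique residue mod 495.
    Write x = 51 + 55·t and substitute into x ≡ 0 (mod 9): 55·t ≡ 0 − 51 = -51 (mod 9).
    Reduce coefficients mod 9: 1·t ≡ 3 (mod 9).
    So t ≡ 3 (mod 9).
    Then x = 51 + 55·3 = 216, valid modulo lcm(55, 9) = 495: x ≡ 216 (mod 495).
Verify: 216 mod 11 = 7 ✓, 216 mod 5 = 1 ✓, 216 mod 9 = 0 ✓.

x ≡ 216 (mod 495).


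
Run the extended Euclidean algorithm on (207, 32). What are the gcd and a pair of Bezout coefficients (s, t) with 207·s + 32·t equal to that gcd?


Euclidean algorithm on (207, 32) — divide until remainder is 0:
  207 = 6 · 32 + 15
  32 = 2 · 15 + 2
  15 = 7 · 2 + 1
  2 = 2 · 1 + 0
gcd(207, 32) = 1.
Track Bezout coefficients alongside the remainders: start with r₀ = 207 = a·1 + b·0 (s = 1, t = 0) and r₁ = 32 = a·0 + b·1 (s = 0, t = 1); each new remainder r_{k+1} = r_{k-1} − q_k·r_k inherits s_{k+1} = s_{k-1} − q_k·s_k, t_{k+1} = t_{k-1} − q_k·t_k, so r_k = a·s_k + b·t_k at every step:
  q = 6: r = 15, s = 1 − 6·0 = 1, t = 0 − 6·1 = -6  (check: 207·1 + 32·(-6) = 15)
  q = 2: r = 2, s = 0 − 2·1 = -2, t = 1 − 2·(-6) = 13  (check: 207·(-2) + 32·13 = 2)
  q = 7: r = 1, s = 1 − 7·(-2) = 15, t = -6 − 7·13 = -97  (check: 207·15 + 32·(-97) = 1)
The row with r = 1 (the gcd) gives the Bezout coefficients s = 15, t = -97.
Result: 207 · (15) + 32 · (-97) = 1.

gcd(207, 32) = 1; s = 15, t = -97 (check: 207·15 + 32·(-97) = 1).


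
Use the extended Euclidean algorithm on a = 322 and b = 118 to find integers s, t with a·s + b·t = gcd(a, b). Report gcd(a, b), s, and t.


Euclidean algorithm on (322, 118) — divide until remainder is 0:
  322 = 2 · 118 + 86
  118 = 1 · 86 + 32
  86 = 2 · 32 + 22
  32 = 1 · 22 + 10
  22 = 2 · 10 + 2
  10 = 5 · 2 + 0
gcd(322, 118) = 2.
Track Bezout coefficients alongside the remainders: start with r₀ = 322 = a·1 + b·0 (s = 1, t = 0) and r₁ = 118 = a·0 + b·1 (s = 0, t = 1); each new remainder r_{k+1} = r_{k-1} − q_k·r_k inherits s_{k+1} = s_{k-1} − q_k·s_k, t_{k+1} = t_{k-1} − q_k·t_k, so r_k = a·s_k + b·t_k at every step:
  q = 2: r = 86, s = 1 − 2·0 = 1, t = 0 − 2·1 = -2  (check: 322·1 + 118·(-2) = 86)
  q = 1: r = 32, s = 0 − 1·1 = -1, t = 1 − 1·(-2) = 3  (check: 322·(-1) + 118·3 = 32)
  q = 2: r = 22, s = 1 − 2·(-1) = 3, t = -2 − 2·3 = -8  (check: 322·3 + 118·(-8) = 22)
  q = 1: r = 10, s = -1 − 1·3 = -4, t = 3 − 1·(-8) = 11  (check: 322·(-4) + 118·11 = 10)
  q = 2: r = 2, s = 3 − 2·(-4) = 11, t = -8 − 2·11 = -30  (check: 322·11 + 118·(-30) = 2)
The row with r = 2 (the gcd) gives the Bezout coefficients s = 11, t = -30.
Result: 322 · (11) + 118 · (-30) = 2.

gcd(322, 118) = 2; s = 11, t = -30 (check: 322·11 + 118·(-30) = 2).


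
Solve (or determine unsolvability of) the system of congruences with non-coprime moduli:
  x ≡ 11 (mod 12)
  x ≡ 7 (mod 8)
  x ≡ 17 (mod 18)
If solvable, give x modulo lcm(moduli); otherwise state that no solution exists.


Moduli 12, 8, 18 are not pairwise coprime, so CRT works modulo lcm(m_i) when all pairwise compatibility conditions hold.
Pairwise compatibility: gcd(m_i, m_j) must divide a_i - a_j for every pair.
Merge one congruence at a time:
  Start: x ≡ 11 (mod 12).
  Combine with x ≡ 7 (mod 8): gcd(12, 8) = 4; 7 - 11 = -4, which IS divisible by 4, so compatible.
    Write x = 11 + 12·t and substitute into x ≡ 7 (mod 8): 12·t ≡ 7 − 11 = -4 (mod 8).
    Divide the congruence (and modulus) by g = 4: 3·t ≡ -1 (mod 2).
    Reduce coefficients mod 2: 1·t ≡ 1 (mod 2).
    So t ≡ 1 (mod 2).
    Then x = 11 + 12·1 = 23, valid modulo lcm(12, 8) = 24: x ≡ 23 (mod 24).
  Combine with x ≡ 17 (mod 18): gcd(24, 18) = 6; 17 - 23 = -6, which IS divisible by 6, so compatible.
    Write x = 23 + 24·t and substitute into x ≡ 17 (mod 18): 24·t ≡ 17 − 23 = -6 (mod 18).
    Divide the congruence (and modulus) by g = 6: 4·t ≡ -1 (mod 3).
    Reduce coefficients mod 3: 1·t ≡ 2 (mod 3).
    So t ≡ 2 (mod 3).
    Then x = 23 + 24·2 = 71, valid modulo lcm(24, 18) = 72: x ≡ 71 (mod 72).
Verify: 71 mod 12 = 11, 71 mod 8 = 7, 71 mod 18 = 17.

x ≡ 71 (mod 72).


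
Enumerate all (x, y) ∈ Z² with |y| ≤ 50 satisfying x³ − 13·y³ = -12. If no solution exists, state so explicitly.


The equation is x³ - 13y³ = -12. For fixed y, x³ = 13·y³ − 12, so a solution requires the RHS to be a perfect cube.
Strategy: iterate y from -50 to 50, compute RHS = 13·y³ − 12, and check whether it is a (positive or negative) perfect cube.
Check small values of y:
  y = 0: RHS = -12 is not a perfect cube.
  y = 1: RHS = 1 = (1)³ ⇒ x = 1 works.
  y = -1: RHS = -25 is not a perfect cube.
  y = 2: RHS = 92 is not a perfect cube.
  y = -2: RHS = -116 is not a perfect cube.
  y = 3: RHS = 339 is not a perfect cube.
  y = -3: RHS = -363 is not a perfect cube.
Continuing the search up to |y| = 50 finds no further solutions beyond those listed.
Collected solutions: (1, 1).

Solutions (with |y| ≤ 50): (1, 1).


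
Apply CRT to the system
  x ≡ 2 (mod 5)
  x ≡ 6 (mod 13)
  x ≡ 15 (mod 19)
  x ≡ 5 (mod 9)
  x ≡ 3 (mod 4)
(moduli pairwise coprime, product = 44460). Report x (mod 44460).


Product of moduli M = 5 · 13 · 19 · 9 · 4 = 44460.
Merge one congruence at a time:
  Start: x ≡ 2 (mod 5).
  Combine with x ≡ 6 (mod 13); new modulus lcm = 65.
    Write x = 2 + 5·t and substitute into x ≡ 6 (mod 13): 5·t ≡ 6 − 2 = 4 (mod 13).
    The inverse of 5 mod 13 is 8 (since 5·8 = 40 = 3·13 + 1), so t ≡ 8·4 = 32 ≡ 6 (mod 13).
    Then x = 2 + 5·6 = 32, valid modulo lcm(5, 13) = 65: x ≡ 32 (mod 65).
  Combine with x ≡ 15 (mod 19); new modulus lcm = 1235.
    Write x = 32 + 65·t and substitute into x ≡ 15 (mod 19): 65·t ≡ 15 − 32 = -17 (mod 19).
    Reduce coefficients mod 19: 8·t ≡ 2 (mod 19).
    The inverse of 8 mod 19 is 12 (since 8·12 = 96 = 5·19 + 1), so t ≡ 12·2 = 24 ≡ 5 (mod 19).
    Then x = 32 + 65·5 = 357, valid modulo lcm(65, 19) = 1235: x ≡ 357 (mod 1235).
  Combine with x ≡ 5 (mod 9); new modulus lcm = 11115.
    Write x = 357 + 1235·t and substitute into x ≡ 5 (mod 9): 1235·t ≡ 5 − 357 = -352 (mod 9).
    Reduce coefficients mod 9: 2·t ≡ 8 (mod 9).
    The inverse of 2 mod 9 is 5 (since 2·5 = 10 = 1·9 + 1), so t ≡ 5·8 = 40 ≡ 4 (mod 9).
    Then x = 357 + 1235·4 = 5297, valid modulo lcm(1235, 9) = 11115: x ≡ 5297 (mod 11115).
  Combine with x ≡ 3 (mod 4); new modulus lcm = 44460.
    Write x = 5297 + 11115·t and substitute into x ≡ 3 (mod 4): 11115·t ≡ 3 − 5297 = -5294 (mod 4).
    Reduce coefficients mod 4: 3·t ≡ 2 (mod 4).
    The inverse of 3 mod 4 is 3 (since 3·3 = 9 = 2·4 + 1), so t ≡ 3·2 = 6 ≡ 2 (mod 4).
    Then x = 5297 + 11115·2 = 27527, valid modulo lcm(11115, 4) = 44460: x ≡ 27527 (mod 44460).
Verify against each original: 27527 mod 5 = 2, 27527 mod 13 = 6, 27527 mod 19 = 15, 27527 mod 9 = 5, 27527 mod 4 = 3.

x ≡ 27527 (mod 44460).


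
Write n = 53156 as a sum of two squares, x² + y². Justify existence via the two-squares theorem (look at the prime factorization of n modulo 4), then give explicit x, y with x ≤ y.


Step 1: Factor n = 53156 = 2^2 · 97 · 137.
Step 2: Check the mod-4 condition on each prime factor: 2 = 2 (special); 97 ≡ 1 (mod 4), exponent 1; 137 ≡ 1 (mod 4), exponent 1.
All primes ≡ 3 (mod 4) appear to even exponent (or don't appear), so by the two-squares theorem n IS expressible as a sum of two squares.
Step 3: Build a representation. Group n = k² · m with k = 2 and m = 97 · 137 = 13289 (a product of primes ≡ 1 (mod 4)); a representation of m scales to one of n via (k·x)² + (k·y)² = k²(x² + y²). Each prime p ≡ 1 (mod 4) is itself a sum of two squares; find a² by testing p − a² for a perfect square:
  97: 97 − 1² = 96, 97 − 2² = 93, 97 − 3² = 88, 97 − 4² = 81 = 9² ⇒ 97 = 4² + 9².
  137: 137 − 1² = 136, 137 − 2² = 133, 137 − 3² = 128, 137 − 4² = 121 = 11² ⇒ 137 = 4² + 11².
  Combine using the Brahmagupta–Fibonacci identity (a² + b²)(c² + d²) = (ac − bd)² + (ad + bc)² = (ac + bd)² + (ad − bc)²:
  97 · 137 = 13289: from (4² + 9²)(4² + 11²), take (4·4 − 9·11, 4·11 + 9·4) = (16 − 99, 44 + 36) = (-83, 80); dropping signs (only squares matter) gives (83, 80); check 83² + 80² = 6889 + 6400 = 13289 ✓.
  Scale by k = 2: (2·83, 2·80) = (166, 160).
Step 4: Order so x ≤ y and verify: 160² + 166² = 25600 + 27556 = 53156 = n. ✓

n = 53156 = 160² + 166² (one valid representation with x ≤ y).


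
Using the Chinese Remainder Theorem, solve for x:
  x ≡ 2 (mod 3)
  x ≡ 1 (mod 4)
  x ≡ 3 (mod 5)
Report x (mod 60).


Moduli 3, 4, 5 are pairwise coprime; by CRT there is a unique solution modulo M = 3 · 4 · 5 = 60.
Solve pairwise, accumulating the modulus:
  Start with x ≡ 2 (mod 3).
  Combine with x ≡ 1 (mod 4): since gcd(3, 4) = 1, we get a unique residue mod 12.
    Write x = 2 + 3·t and substitute into x ≡ 1 (mod 4): 3·t ≡ 1 − 2 = -1 (mod 4).
    Reduce coefficients mod 4: 3·t ≡ 3 (mod 4).
    The inverse of 3 mod 4 is 3 (since 3·3 = 9 = 2·4 + 1), so t ≡ 3·3 = 9 ≡ 1 (mod 4).
    Then x = 2 + 3·1 = 5, valid modulo lcm(3, 4) = 12: x ≡ 5 (mod 12).
  Combine with x ≡ 3 (mod 5): since gcd(12, 5) = 1, we get a unique residue mod 60.
    Write x = 5 + 12·t and substitute into x ≡ 3 (mod 5): 12·t ≡ 3 − 5 = -2 (mod 5).
    Reduce coefficients mod 5: 2·t ≡ 3 (mod 5).
    The inverse of 2 mod 5 is 3 (since 2·3 = 6 = 1·5 + 1), so t ≡ 3·3 = 9 ≡ 4 (mod 5).
    Then x = 5 + 12·4 = 53, valid modulo lcm(12, 5) = 60: x ≡ 53 (mod 60).
Verify: 53 mod 3 = 2 ✓, 53 mod 4 = 1 ✓, 53 mod 5 = 3 ✓.

x ≡ 53 (mod 60).


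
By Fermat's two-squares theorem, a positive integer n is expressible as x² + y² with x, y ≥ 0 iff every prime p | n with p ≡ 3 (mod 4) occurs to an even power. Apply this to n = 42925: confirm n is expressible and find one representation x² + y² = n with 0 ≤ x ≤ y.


Step 1: Factor n = 42925 = 5^2 · 17 · 101.
Step 2: Check the mod-4 condition on each prime factor: 5 ≡ 1 (mod 4), exponent 2; 17 ≡ 1 (mod 4), exponent 1; 101 ≡ 1 (mod 4), exponent 1.
All primes ≡ 3 (mod 4) appear to even exponent (or don't appear), so by the two-squares theorem n IS expressible as a sum of two squares.
Step 3: Build a representation. Group n = k² · m with k = 5 and m = 17 · 101 = 1717 (a product of primes ≡ 1 (mod 4)); a representation of m scales to one of n via (k·x)² + (k·y)² = k²(x² + y²). Each prime p ≡ 1 (mod 4) is itself a sum of two squares; find a² by testing p − a² for a perfect square:
  17: 17 − 1² = 16 = 4² ⇒ 17 = 1² + 4².
  101: 101 − 1² = 100 = 10² ⇒ 101 = 1² + 10².
  Combine using the Brahmagupta–Fibonacci identity (a² + b²)(c² + d²) = (ac − bd)² + (ad + bc)² = (ac + bd)² + (ad − bc)²:
  17 · 101 = 1717: from (1² + 4²)(1² + 10²), take (1·1 − 4·10, 1·10 + 4·1) = (1 − 40, 10 + 4) = (-39, 14); dropping signs (only squares matter) gives (39, 14); check 39² + 14² = 1521 + 196 = 1717 ✓.
  Scale by k = 5: (5·39, 5·14) = (195, 70).
Step 4: Order so x ≤ y and verify: 70² + 195² = 4900 + 38025 = 42925 = n. ✓

n = 42925 = 70² + 195² (one valid representation with x ≤ y).


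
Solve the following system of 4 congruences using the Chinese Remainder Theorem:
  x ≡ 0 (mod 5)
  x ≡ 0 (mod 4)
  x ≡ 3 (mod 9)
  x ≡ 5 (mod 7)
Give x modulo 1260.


Product of moduli M = 5 · 4 · 9 · 7 = 1260.
Merge one congruence at a time:
  Start: x ≡ 0 (mod 5).
  Combine with x ≡ 0 (mod 4); new modulus lcm = 20.
    Write x = 0 + 5·t and substitute into x ≡ 0 (mod 4): 5·t ≡ 0 − 0 = 0 (mod 4).
    Reduce coefficients mod 4: 1·t ≡ 0 (mod 4).
    So t ≡ 0 (mod 4).
    Then x = 0 + 5·0 = 0, valid modulo lcm(5, 4) = 20: x ≡ 0 (mod 20).
  Combine with x ≡ 3 (mod 9); new modulus lcm = 180.
    Write x = 0 + 20·t and substitute into x ≡ 3 (mod 9): 20·t ≡ 3 − 0 = 3 (mod 9).
    Reduce coefficients mod 9: 2·t ≡ 3 (mod 9).
    The inverse of 2 mod 9 is 5 (since 2·5 = 10 = 1·9 + 1), so t ≡ 5·3 = 15 ≡ 6 (mod 9).
    Then x = 0 + 20·6 = 120, valid modulo lcm(20, 9) = 180: x ≡ 120 (mod 180).
  Combine with x ≡ 5 (mod 7); new modulus lcm = 1260.
    Write x = 120 + 180·t and substitute into x ≡ 5 (mod 7): 180·t ≡ 5 − 120 = -115 (mod 7).
    Reduce coefficients mod 7: 5·t ≡ 4 (mod 7).
    The inverse of 5 mod 7 is 3 (since 5·3 = 15 = 2·7 + 1), so t ≡ 3·4 = 12 ≡ 5 (mod 7).
    Then x = 120 + 180·5 = 1020, valid modulo lcm(180, 7) = 1260: x ≡ 1020 (mod 1260).
Verify against each original: 1020 mod 5 = 0, 1020 mod 4 = 0, 1020 mod 9 = 3, 1020 mod 7 = 5.

x ≡ 1020 (mod 1260).


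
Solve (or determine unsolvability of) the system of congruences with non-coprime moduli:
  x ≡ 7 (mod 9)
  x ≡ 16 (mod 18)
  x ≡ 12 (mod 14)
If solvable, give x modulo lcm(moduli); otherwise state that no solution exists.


Moduli 9, 18, 14 are not pairwise coprime, so CRT works modulo lcm(m_i) when all pairwise compatibility conditions hold.
Pairwise compatibility: gcd(m_i, m_j) must divide a_i - a_j for every pair.
Merge one congruence at a time:
  Start: x ≡ 7 (mod 9).
  Combine with x ≡ 16 (mod 18): gcd(9, 18) = 9; 16 - 7 = 9, which IS divisible by 9, so compatible.
    Write x = 7 + 9·t and substitute into x ≡ 16 (mod 18): 9·t ≡ 16 − 7 = 9 (mod 18).
    Divide the congruence (and modulus) by g = 9: 1·t ≡ 1 (mod 2).
    So t ≡ 1 (mod 2).
    Then x = 7 + 9·1 = 16, valid modulo lcm(9, 18) = 18: x ≡ 16 (mod 18).
  Combine with x ≡ 12 (mod 14): gcd(18, 14) = 2; 12 - 16 = -4, which IS divisible by 2, so compatible.
    Write x = 16 + 18·t and substitute into x ≡ 12 (mod 14): 18·t ≡ 12 − 16 = -4 (mod 14).
    Divide the congruence (and modulus) by g = 2: 9·t ≡ -2 (mod 7).
    Reduce coefficients mod 7: 2·t ≡ 5 (mod 7).
    The inverse of 2 mod 7 is 4 (since 2·4 = 8 = 1·7 + 1), so t ≡ 4·5 = 20 ≡ 6 (mod 7).
    Then x = 16 + 18·6 = 124, valid modulo lcm(18, 14) = 126: x ≡ 124 (mod 126).
Verify: 124 mod 9 = 7, 124 mod 18 = 16, 124 mod 14 = 12.

x ≡ 124 (mod 126).


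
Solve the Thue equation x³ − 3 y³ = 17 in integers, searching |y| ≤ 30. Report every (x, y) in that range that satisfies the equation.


The equation is x³ - 3y³ = 17. For fixed y, x³ = 3·y³ + 17, so a solution requires the RHS to be a perfect cube.
Strategy: iterate y from -30 to 30, compute RHS = 3·y³ + 17, and check whether it is a (positive or negative) perfect cube.
Check small values of y:
  y = 0: RHS = 17 is not a perfect cube.
  y = 1: RHS = 20 is not a perfect cube.
  y = -1: RHS = 14 is not a perfect cube.
  y = 2: RHS = 41 is not a perfect cube.
  y = -2: RHS = -7 is not a perfect cube.
  y = 3: RHS = 98 is not a perfect cube.
  y = -3: RHS = -64 = (-4)³ ⇒ x = -4 works.
Continuing the search up to |y| = 30 finds no further solutions beyond those listed.
Collected solutions: (-4, -3).

Solutions (with |y| ≤ 30): (-4, -3).


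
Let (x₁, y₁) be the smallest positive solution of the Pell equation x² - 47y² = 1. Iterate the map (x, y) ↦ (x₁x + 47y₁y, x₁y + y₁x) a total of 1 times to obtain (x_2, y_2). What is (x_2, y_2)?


Step 1: Find the fundamental solution (x₁, y₁) of x² - 47y² = 1.
  Expand √47 as a continued fraction. a₀ = ⌊√47⌋ = 6; iterate m_{k+1} = d_k·a_k − m_k, d_{k+1} = (47 − m_{k+1}²)/d_k, a_{k+1} = ⌊(a₀ + m_{k+1})/d_{k+1}⌋ (starting m₀ = 0, d₀ = 1), with convergents p_k = a_k·p_{k-1} + p_{k-2}, q_k = a_k·q_{k-1} + q_{k-2} (p₋₁ = 1, q₋₁ = 0):
  k = 0: a₀ = 6; p₀/q₀ = 6/1; p₀² − 47·q₀² = 36 − 47 = -11.
  k = 1: m = 6, d = 11, a = ⌊(6 + 6)/11⌋ = 1; p/q = (1·6 + 1)/(1·1 + 0) = 7/1; p² − 47·q² = 49 − 47 = 2.
  k = 2: m = 5, d = 2, a = ⌊(6 + 5)/2⌋ = 5; p/q = (5·7 + 6)/(5·1 + 1) = 41/6; p² − 47·q² = 1681 − 1692 = -11.
  k = 3: m = 5, d = 11, a = ⌊(6 + 5)/11⌋ = 1; p/q = (1·41 + 7)/(1·6 + 1) = 48/7; p² − 47·q² = 2304 − 2303 = 1.
  The first convergent with p² − 47·q² = 1 gives the fundamental solution (x₁, y₁) = (48, 7).
Step 2: Apply the recurrence (x_{n+1}, y_{n+1}) = (x₁x_n + 47y₁y_n, x₁y_n + y₁x_n) repeatedly.
  From (x_1, y_1) = (48, 7): x_2 = 48·48 + 47·7·7 = 4607; y_2 = 48·7 + 7·48 = 672.
Step 3: Verify x_2² - 47·y_2² = 21224449 - 21224448 = 1 (should be 1). ✓

(x_1, y_1) = (48, 7); (x_2, y_2) = (4607, 672).


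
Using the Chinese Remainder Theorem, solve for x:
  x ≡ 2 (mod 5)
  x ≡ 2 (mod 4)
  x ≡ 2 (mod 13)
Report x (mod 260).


Moduli 5, 4, 13 are pairwise coprime; by CRT there is a unique solution modulo M = 5 · 4 · 13 = 260.
Solve pairwise, accumulating the modulus:
  Start with x ≡ 2 (mod 5).
  Combine with x ≡ 2 (mod 4): since gcd(5, 4) = 1, we get a unique residue mod 20.
    Write x = 2 + 5·t and substitute into x ≡ 2 (mod 4): 5·t ≡ 2 − 2 = 0 (mod 4).
    Reduce coefficients mod 4: 1·t ≡ 0 (mod 4).
    So t ≡ 0 (mod 4).
    Then x = 2 + 5·0 = 2, valid modulo lcm(5, 4) = 20: x ≡ 2 (mod 20).
  Combine with x ≡ 2 (mod 13): since gcd(20, 13) = 1, we get a unique residue mod 260.
    Write x = 2 + 20·t and substitute into x ≡ 2 (mod 13): 20·t ≡ 2 − 2 = 0 (mod 13).
    Reduce coefficients mod 13: 7·t ≡ 0 (mod 13).
    The inverse of 7 mod 13 is 2 (since 7·2 = 14 = 1·13 + 1), so t ≡ 2·0 = 0 ≡ 0 (mod 13).
    Then x = 2 + 20·0 = 2, valid modulo lcm(20, 13) = 260: x ≡ 2 (mod 260).
Verify: 2 mod 5 = 2 ✓, 2 mod 4 = 2 ✓, 2 mod 13 = 2 ✓.

x ≡ 2 (mod 260).


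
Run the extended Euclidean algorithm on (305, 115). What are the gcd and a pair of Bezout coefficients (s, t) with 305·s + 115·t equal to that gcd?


Euclidean algorithm on (305, 115) — divide until remainder is 0:
  305 = 2 · 115 + 75
  115 = 1 · 75 + 40
  75 = 1 · 40 + 35
  40 = 1 · 35 + 5
  35 = 7 · 5 + 0
gcd(305, 115) = 5.
Track Bezout coefficients alongside the remainders: start with r₀ = 305 = a·1 + b·0 (s = 1, t = 0) and r₁ = 115 = a·0 + b·1 (s = 0, t = 1); each new remainder r_{k+1} = r_{k-1} − q_k·r_k inherits s_{k+1} = s_{k-1} − q_k·s_k, t_{k+1} = t_{k-1} − q_k·t_k, so r_k = a·s_k + b·t_k at every step:
  q = 2: r = 75, s = 1 − 2·0 = 1, t = 0 − 2·1 = -2  (check: 305·1 + 115·(-2) = 75)
  q = 1: r = 40, s = 0 − 1·1 = -1, t = 1 − 1·(-2) = 3  (check: 305·(-1) + 115·3 = 40)
  q = 1: r = 35, s = 1 − 1·(-1) = 2, t = -2 − 1·3 = -5  (check: 305·2 + 115·(-5) = 35)
  q = 1: r = 5, s = -1 − 1·2 = -3, t = 3 − 1·(-5) = 8  (check: 305·(-3) + 115·8 = 5)
The row with r = 5 (the gcd) gives the Bezout coefficients s = -3, t = 8.
Result: 305 · (-3) + 115 · (8) = 5.

gcd(305, 115) = 5; s = -3, t = 8 (check: 305·(-3) + 115·8 = 5).


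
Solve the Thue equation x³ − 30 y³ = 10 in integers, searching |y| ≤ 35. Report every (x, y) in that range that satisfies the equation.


The equation is x³ - 30y³ = 10. For fixed y, x³ = 30·y³ + 10, so a solution requires the RHS to be a perfect cube.
Strategy: iterate y from -35 to 35, compute RHS = 30·y³ + 10, and check whether it is a (positive or negative) perfect cube.
Check small values of y:
  y = 0: RHS = 10 is not a perfect cube.
  y = 1: RHS = 40 is not a perfect cube.
  y = -1: RHS = -20 is not a perfect cube.
  y = 2: RHS = 250 is not a perfect cube.
  y = -2: RHS = -230 is not a perfect cube.
  y = 3: RHS = 820 is not a perfect cube.
  y = -3: RHS = -800 is not a perfect cube.
Continuing the search up to |y| = 35 finds no solutions either.
No (x, y) in the scanned range satisfies the equation.

No integer solutions with |y| ≤ 35.


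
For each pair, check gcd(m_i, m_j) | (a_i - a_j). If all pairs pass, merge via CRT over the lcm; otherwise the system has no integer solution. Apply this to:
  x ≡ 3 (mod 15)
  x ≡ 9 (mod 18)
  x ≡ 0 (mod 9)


Moduli 15, 18, 9 are not pairwise coprime, so CRT works modulo lcm(m_i) when all pairwise compatibility conditions hold.
Pairwise compatibility: gcd(m_i, m_j) must divide a_i - a_j for every pair.
Merge one congruence at a time:
  Start: x ≡ 3 (mod 15).
  Combine with x ≡ 9 (mod 18): gcd(15, 18) = 3; 9 - 3 = 6, which IS divisible by 3, so compatible.
    Write x = 3 + 15·t and substitute into x ≡ 9 (mod 18): 15·t ≡ 9 − 3 = 6 (mod 18).
    Divide the congruence (and modulus) by g = 3: 5·t ≡ 2 (mod 6).
    The inverse of 5 mod 6 is 5 (since 5·5 = 25 = 4·6 + 1), so t ≡ 5·2 = 10 ≡ 4 (mod 6).
    Then x = 3 + 15·4 = 63, valid modulo lcm(15, 18) = 90: x ≡ 63 (mod 90).
  Combine with x ≡ 0 (mod 9): gcd(90, 9) = 9; 0 - 63 = -63, which IS divisible by 9, so compatible.
    Write x = 63 + 90·t and substitute into x ≡ 0 (mod 9): 90·t ≡ 0 − 63 = -63 (mod 9).
    Divide the congruence (and modulus) by g = 9: 10·t ≡ -7 (mod 1).
    Modulo 1 every t works; take t = 0.
    Then x = 63 + 90·0 = 63, valid modulo lcm(90, 9) = 90: x ≡ 63 (mod 90).
Verify: 63 mod 15 = 3, 63 mod 18 = 9, 63 mod 9 = 0.

x ≡ 63 (mod 90).


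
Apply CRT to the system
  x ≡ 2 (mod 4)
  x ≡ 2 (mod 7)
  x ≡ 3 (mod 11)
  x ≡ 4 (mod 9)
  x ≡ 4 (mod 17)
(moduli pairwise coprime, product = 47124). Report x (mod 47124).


Product of moduli M = 4 · 7 · 11 · 9 · 17 = 47124.
Merge one congruence at a time:
  Start: x ≡ 2 (mod 4).
  Combine with x ≡ 2 (mod 7); new modulus lcm = 28.
    Write x = 2 + 4·t and substitute into x ≡ 2 (mod 7): 4·t ≡ 2 − 2 = 0 (mod 7).
    The inverse of 4 mod 7 is 2 (since 4·2 = 8 = 1·7 + 1), so t ≡ 2·0 = 0 ≡ 0 (mod 7).
    Then x = 2 + 4·0 = 2, valid modulo lcm(4, 7) = 28: x ≡ 2 (mod 28).
  Combine with x ≡ 3 (mod 11); new modulus lcm = 308.
    Write x = 2 + 28·t and substitute into x ≡ 3 (mod 11): 28·t ≡ 3 − 2 = 1 (mod 11).
    Reduce coefficients mod 11: 6·t ≡ 1 (mod 11).
    The inverse of 6 mod 11 is 2 (since 6·2 = 12 = 1·11 + 1), so t ≡ 2·1 = 2 ≡ 2 (mod 11).
    Then x = 2 + 28·2 = 58, valid modulo lcm(28, 11) = 308: x ≡ 58 (mod 308).
  Combine with x ≡ 4 (mod 9); new modulus lcm = 2772.
    Write x = 58 + 308·t and substitute into x ≡ 4 (mod 9): 308·t ≡ 4 − 58 = -54 (mod 9).
    Reduce coefficients mod 9: 2·t ≡ 0 (mod 9).
    The inverse of 2 mod 9 is 5 (since 2·5 = 10 = 1·9 + 1), so t ≡ 5·0 = 0 ≡ 0 (mod 9).
    Then x = 58 + 308·0 = 58, valid modulo lcm(308, 9) = 2772: x ≡ 58 (mod 2772).
  Combine with x ≡ 4 (mod 17); new modulus lcm = 47124.
    Write x = 58 + 2772·t and substitute into x ≡ 4 (mod 17): 2772·t ≡ 4 − 58 = -54 (mod 17).
    Reduce coefficients mod 17: 1·t ≡ 14 (mod 17).
    So t ≡ 14 (mod 17).
    Then x = 58 + 2772·14 = 38866, valid modulo lcm(2772, 17) = 47124: x ≡ 38866 (mod 47124).
Verify against each original: 38866 mod 4 = 2, 38866 mod 7 = 2, 38866 mod 11 = 3, 38866 mod 9 = 4, 38866 mod 17 = 4.

x ≡ 38866 (mod 47124).


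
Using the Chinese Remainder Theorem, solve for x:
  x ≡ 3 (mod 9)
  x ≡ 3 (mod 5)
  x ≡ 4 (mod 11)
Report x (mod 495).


Moduli 9, 5, 11 are pairwise coprime; by CRT there is a unique solution modulo M = 9 · 5 · 11 = 495.
Solve pairwise, accumulating the modulus:
  Start with x ≡ 3 (mod 9).
  Combine with x ≡ 3 (mod 5): since gcd(9, 5) = 1, we get a unique residue mod 45.
    Write x = 3 + 9·t and substitute into x ≡ 3 (mod 5): 9·t ≡ 3 − 3 = 0 (mod 5).
    Reduce coefficients mod 5: 4·t ≡ 0 (mod 5).
    The inverse of 4 mod 5 is 4 (since 4·4 = 16 = 3·5 + 1), so t ≡ 4·0 = 0 ≡ 0 (mod 5).
    Then x = 3 + 9·0 = 3, valid modulo lcm(9, 5) = 45: x ≡ 3 (mod 45).
  Combine with x ≡ 4 (mod 11): since gcd(45, 11) = 1, we get a unique residue mod 495.
    Write x = 3 + 45·t and substitute into x ≡ 4 (mod 11): 45·t ≡ 4 − 3 = 1 (mod 11).
    Reduce coefficients mod 11: 1·t ≡ 1 (mod 11).
    So t ≡ 1 (mod 11).
    Then x = 3 + 45·1 = 48, valid modulo lcm(45, 11) = 495: x ≡ 48 (mod 495).
Verify: 48 mod 9 = 3 ✓, 48 mod 5 = 3 ✓, 48 mod 11 = 4 ✓.

x ≡ 48 (mod 495).


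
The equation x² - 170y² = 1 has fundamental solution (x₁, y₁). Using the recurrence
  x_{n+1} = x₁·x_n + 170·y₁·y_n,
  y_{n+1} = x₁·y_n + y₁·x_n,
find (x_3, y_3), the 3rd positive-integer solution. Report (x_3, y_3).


Step 1: Find the fundamental solution (x₁, y₁) of x² - 170y² = 1.
  Expand √170 as a continued fraction. a₀ = ⌊√170⌋ = 13; iterate m_{k+1} = d_k·a_k − m_k, d_{k+1} = (170 − m_{k+1}²)/d_k, a_{k+1} = ⌊(a₀ + m_{k+1})/d_{k+1}⌋ (starting m₀ = 0, d₀ = 1), with convergents p_k = a_k·p_{k-1} + p_{k-2}, q_k = a_k·q_{k-1} + q_{k-2} (p₋₁ = 1, q₋₁ = 0):
  k = 0: a₀ = 13; p₀/q₀ = 13/1; p₀² − 170·q₀² = 169 − 170 = -1.
  k = 1: m = 13, d = 1, a = ⌊(13 + 13)/1⌋ = 26; p/q = (26·13 + 1)/(26·1 + 0) = 339/26; p² − 170·q² = 114921 − 114920 = 1.
  The first convergent with p² − 170·q² = 1 gives the fundamental solution (x₁, y₁) = (339, 26).
Step 2: Apply the recurrence (x_{n+1}, y_{n+1}) = (x₁x_n + 170y₁y_n, x₁y_n + y₁x_n) repeatedly.
  From (x_1, y_1) = (339, 26): x_2 = 339·339 + 170·26·26 = 229841; y_2 = 339·26 + 26·339 = 17628.
  From (x_2, y_2) = (229841, 17628): x_3 = 339·229841 + 170·26·17628 = 155831859; y_3 = 339·17628 + 26·229841 = 11951758.
Step 3: Verify x_3² - 170·y_3² = 24283568279395881 - 24283568279395880 = 1 (should be 1). ✓

(x_1, y_1) = (339, 26); (x_3, y_3) = (155831859, 11951758).
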